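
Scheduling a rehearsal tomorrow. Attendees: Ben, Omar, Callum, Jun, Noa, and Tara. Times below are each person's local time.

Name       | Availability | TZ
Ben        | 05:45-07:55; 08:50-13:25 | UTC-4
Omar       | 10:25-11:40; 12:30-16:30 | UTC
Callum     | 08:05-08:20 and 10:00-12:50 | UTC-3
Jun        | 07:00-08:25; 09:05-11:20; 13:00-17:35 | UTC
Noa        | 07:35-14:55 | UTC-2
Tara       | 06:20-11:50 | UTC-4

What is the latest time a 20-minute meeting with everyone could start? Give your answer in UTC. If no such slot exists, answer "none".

15:30

Ben in UTC: 09:45-11:55, 12:50-17:25 (add 4h to convert from UTC-4).
Omar in UTC: 10:25-11:40, 12:30-16:30.
Callum in UTC: 11:05-11:20, 13:00-15:50 (add 3h to convert from UTC-3).
Jun in UTC: 07:00-08:25, 09:05-11:20, 13:00-17:35.
Noa in UTC: 09:35-16:55 (add 2h to convert from UTC-2).
Tara in UTC: 10:20-15:50 (add 4h to convert from UTC-4).
Ben ∩ Omar: 10:25-11:40, 12:50-16:30.
Ben ∩ Omar ∩ Callum: 11:05-11:20, 13:00-15:50.
Ben ∩ Omar ∩ Callum ∩ Jun: 11:05-11:20, 13:00-15:50.
Ben ∩ Omar ∩ Callum ∩ Jun ∩ Noa: 11:05-11:20, 13:00-15:50.
Ben ∩ Omar ∩ Callum ∩ Jun ∩ Noa ∩ Tara: 11:05-11:20, 13:00-15:50.
The last common window of at least 20 minutes is 13:00-15:50; a 20-minute meeting can start as late as 15:30 and still end by 15:50.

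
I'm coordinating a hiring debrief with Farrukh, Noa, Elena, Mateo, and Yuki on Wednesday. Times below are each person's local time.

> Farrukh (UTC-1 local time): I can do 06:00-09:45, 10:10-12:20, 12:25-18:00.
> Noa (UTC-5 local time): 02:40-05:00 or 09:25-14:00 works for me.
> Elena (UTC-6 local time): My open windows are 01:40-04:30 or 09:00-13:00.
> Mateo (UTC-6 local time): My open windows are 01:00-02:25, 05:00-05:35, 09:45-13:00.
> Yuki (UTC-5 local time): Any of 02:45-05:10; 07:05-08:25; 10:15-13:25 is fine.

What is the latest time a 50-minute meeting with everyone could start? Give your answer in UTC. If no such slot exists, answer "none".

17:35

Farrukh in UTC: 07:00-10:45, 11:10-13:20, 13:25-19:00 (add 1h to convert from UTC-1).
Noa in UTC: 07:40-10:00, 14:25-19:00 (add 5h to convert from UTC-5).
Elena in UTC: 07:40-10:30, 15:00-19:00 (add 6h to convert from UTC-6).
Mateo in UTC: 07:00-08:25, 11:00-11:35, 15:45-19:00 (add 6h to convert from UTC-6).
Yuki in UTC: 07:45-10:10, 12:05-13:25, 15:15-18:25 (add 5h to convert from UTC-5).
Farrukh ∩ Noa: 07:40-10:00, 14:25-19:00.
Farrukh ∩ Noa ∩ Elena: 07:40-10:00, 15:00-19:00.
Farrukh ∩ Noa ∩ Elena ∩ Mateo: 07:40-08:25, 15:45-19:00.
Farrukh ∩ Noa ∩ Elena ∩ Mateo ∩ Yuki: 07:45-08:25, 15:45-18:25.
Those are the intersection windows.
The last common window of at least 50 minutes is 15:45-18:25; a 50-minute meeting can start as late as 17:35 and still end by 18:25.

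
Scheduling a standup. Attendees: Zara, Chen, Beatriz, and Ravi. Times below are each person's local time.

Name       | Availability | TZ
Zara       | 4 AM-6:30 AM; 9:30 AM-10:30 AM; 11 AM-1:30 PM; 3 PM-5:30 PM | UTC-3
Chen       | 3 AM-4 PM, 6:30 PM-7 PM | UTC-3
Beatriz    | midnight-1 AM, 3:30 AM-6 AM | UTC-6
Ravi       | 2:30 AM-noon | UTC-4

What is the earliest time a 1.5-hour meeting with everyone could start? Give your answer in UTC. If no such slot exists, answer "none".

none

Zara in UTC: 07:00-09:30, 12:30-13:30, 14:00-16:30, 18:00-20:30 (add 3h to convert from UTC-3).
Chen in UTC: 06:00-19:00, 21:30-22:00 (add 3h to convert from UTC-3).
Beatriz in UTC: 06:00-07:00, 09:30-12:00 (add 6h to convert from UTC-6).
Ravi in UTC: 06:30-16:00 (add 4h to convert from UTC-4).
Zara ∩ Chen: 07:00-09:30, 12:30-13:30, 14:00-16:30, 18:00-19:00.
Zara ∩ Chen ∩ Beatriz: ∅.
Zara ∩ Chen ∩ Beatriz ∩ Ravi: ∅.
There is no time when everyone is free.
No common window is at least 90 minutes long.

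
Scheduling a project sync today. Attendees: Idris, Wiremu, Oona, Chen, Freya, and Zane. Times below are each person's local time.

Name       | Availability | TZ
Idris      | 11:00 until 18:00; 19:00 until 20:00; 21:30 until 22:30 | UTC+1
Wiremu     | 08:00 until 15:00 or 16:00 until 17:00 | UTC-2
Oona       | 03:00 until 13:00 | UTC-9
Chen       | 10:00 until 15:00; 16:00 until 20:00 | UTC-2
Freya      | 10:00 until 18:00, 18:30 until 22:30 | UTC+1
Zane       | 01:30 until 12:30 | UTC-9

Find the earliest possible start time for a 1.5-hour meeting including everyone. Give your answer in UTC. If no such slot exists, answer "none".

12:00

Idris in UTC: 10:00-17:00, 18:00-19:00, 20:30-21:30 (subtract 1h to convert from UTC+1).
Wiremu in UTC: 10:00-17:00, 18:00-19:00 (add 2h to convert from UTC-2).
Oona in UTC: 12:00-22:00 (add 9h to convert from UTC-9).
Chen in UTC: 12:00-17:00, 18:00-22:00 (add 2h to convert from UTC-2).
Freya in UTC: 09:00-17:00, 17:30-21:30 (subtract 1h to convert from UTC+1).
Zane in UTC: 10:30-21:30 (add 9h to convert from UTC-9).
Idris ∩ Wiremu: 10:00-17:00, 18:00-19:00.
Idris ∩ Wiremu ∩ Oona: 12:00-17:00, 18:00-19:00.
Idris ∩ Wiremu ∩ Oona ∩ Chen: 12:00-17:00, 18:00-19:00.
Idris ∩ Wiremu ∩ Oona ∩ Chen ∩ Freya: 12:00-17:00, 18:00-19:00.
Idris ∩ Wiremu ∩ Oona ∩ Chen ∩ Freya ∩ Zane: 12:00-17:00, 18:00-19:00.
The first common window of at least 90 minutes is 12:00-17:00, so the earliest start is 12:00.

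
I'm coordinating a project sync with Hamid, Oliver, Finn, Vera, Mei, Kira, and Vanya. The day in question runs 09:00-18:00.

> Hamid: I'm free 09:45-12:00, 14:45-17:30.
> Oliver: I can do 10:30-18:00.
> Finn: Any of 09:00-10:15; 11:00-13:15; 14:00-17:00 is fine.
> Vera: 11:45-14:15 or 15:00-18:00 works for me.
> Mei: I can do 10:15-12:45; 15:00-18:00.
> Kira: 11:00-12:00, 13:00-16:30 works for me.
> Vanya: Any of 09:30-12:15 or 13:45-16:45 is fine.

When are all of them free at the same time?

Hamid ∩ Oliver: 10:30-12:00, 14:45-17:30.
Hamid ∩ Oliver ∩ Finn: 11:00-12:00, 14:45-17:00.
Hamid ∩ Oliver ∩ Finn ∩ Vera: 11:45-12:00, 15:00-17:00.
Hamid ∩ Oliver ∩ Finn ∩ Vera ∩ Mei: 11:45-12:00, 15:00-17:00.
Hamid ∩ Oliver ∩ Finn ∩ Vera ∩ Mei ∩ Kira: 11:45-12:00, 15:00-16:30.
Hamid ∩ Oliver ∩ Finn ∩ Vera ∩ Mei ∩ Kira ∩ Vanya: 11:45-12:00, 15:00-16:30.
So the common availability across everyone is 11:45-12:00, 15:00-16:30.

11:45-12:00, 15:00-16:30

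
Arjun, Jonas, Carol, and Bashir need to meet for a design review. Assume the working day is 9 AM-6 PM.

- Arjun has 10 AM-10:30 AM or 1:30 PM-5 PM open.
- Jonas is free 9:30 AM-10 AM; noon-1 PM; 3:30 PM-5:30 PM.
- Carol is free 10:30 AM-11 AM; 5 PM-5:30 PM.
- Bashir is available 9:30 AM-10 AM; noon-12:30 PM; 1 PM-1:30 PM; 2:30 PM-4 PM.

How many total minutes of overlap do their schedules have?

0

Arjun ∩ Jonas: 15:30-17:00.
Arjun ∩ Jonas ∩ Carol: ∅.
Arjun ∩ Jonas ∩ Carol ∩ Bashir: ∅.
There is no time when everyone is free.
There is no common window, so the total is 0 minutes.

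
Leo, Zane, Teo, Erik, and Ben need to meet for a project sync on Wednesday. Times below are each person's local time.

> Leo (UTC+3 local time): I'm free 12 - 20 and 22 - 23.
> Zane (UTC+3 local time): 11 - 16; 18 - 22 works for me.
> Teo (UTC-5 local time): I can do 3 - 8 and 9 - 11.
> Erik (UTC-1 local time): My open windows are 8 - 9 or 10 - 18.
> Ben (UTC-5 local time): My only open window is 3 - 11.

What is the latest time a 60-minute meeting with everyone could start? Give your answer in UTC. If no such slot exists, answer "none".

15:00

Leo in UTC: 09:00-17:00, 19:00-20:00 (subtract 3h to convert from UTC+3).
Zane in UTC: 08:00-13:00, 15:00-19:00 (subtract 3h to convert from UTC+3).
Teo in UTC: 08:00-13:00, 14:00-16:00 (add 5h to convert from UTC-5).
Erik in UTC: 09:00-10:00, 11:00-19:00 (add 1h to convert from UTC-1).
Ben in UTC: 08:00-16:00 (add 5h to convert from UTC-5).
Leo ∩ Zane: 09:00-13:00, 15:00-17:00.
Leo ∩ Zane ∩ Teo: 09:00-13:00, 15:00-16:00.
Leo ∩ Zane ∩ Teo ∩ Erik: 09:00-10:00, 11:00-13:00, 15:00-16:00.
Leo ∩ Zane ∩ Teo ∩ Erik ∩ Ben: 09:00-10:00, 11:00-13:00, 15:00-16:00.
The last common window of at least 60 minutes is 15:00-16:00; a 60-minute meeting can start as late as 15:00 and still end by 16:00.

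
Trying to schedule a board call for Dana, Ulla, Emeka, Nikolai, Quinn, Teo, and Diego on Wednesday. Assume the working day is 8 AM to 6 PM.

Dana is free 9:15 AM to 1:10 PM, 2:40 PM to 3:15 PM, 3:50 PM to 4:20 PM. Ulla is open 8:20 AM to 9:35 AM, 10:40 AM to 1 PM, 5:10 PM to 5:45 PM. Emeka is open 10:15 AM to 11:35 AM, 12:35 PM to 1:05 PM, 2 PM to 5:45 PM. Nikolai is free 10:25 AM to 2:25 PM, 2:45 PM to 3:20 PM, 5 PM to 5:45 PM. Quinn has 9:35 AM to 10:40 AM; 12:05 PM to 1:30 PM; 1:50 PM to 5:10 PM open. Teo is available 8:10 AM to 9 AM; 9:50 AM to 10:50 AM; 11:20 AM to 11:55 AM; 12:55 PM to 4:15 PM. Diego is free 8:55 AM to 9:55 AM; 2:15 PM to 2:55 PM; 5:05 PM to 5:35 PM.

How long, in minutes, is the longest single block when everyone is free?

0

Dana ∩ Ulla: 09:15-09:35, 10:40-13:00.
Dana ∩ Ulla ∩ Emeka: 10:40-11:35, 12:35-13:00.
Dana ∩ Ulla ∩ Emeka ∩ Nikolai: 10:40-11:35, 12:35-13:00.
Dana ∩ Ulla ∩ Emeka ∩ Nikolai ∩ Quinn: 12:35-13:00.
Dana ∩ Ulla ∩ Emeka ∩ Nikolai ∩ Quinn ∩ Teo: 12:55-13:00.
Dana ∩ Ulla ∩ Emeka ∩ Nikolai ∩ Quinn ∩ Teo ∩ Diego: ∅.
There is no time when everyone is free.
No common window exists, so the longest block is 0 minutes.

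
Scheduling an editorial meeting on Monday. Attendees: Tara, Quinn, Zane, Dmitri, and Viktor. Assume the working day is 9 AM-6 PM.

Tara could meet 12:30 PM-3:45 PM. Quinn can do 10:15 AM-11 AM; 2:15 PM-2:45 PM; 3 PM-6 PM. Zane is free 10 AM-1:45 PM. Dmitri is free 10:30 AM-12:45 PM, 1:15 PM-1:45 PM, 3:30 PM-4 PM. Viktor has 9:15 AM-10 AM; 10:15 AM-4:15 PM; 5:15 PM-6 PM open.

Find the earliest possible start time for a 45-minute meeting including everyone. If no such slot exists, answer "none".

none

Tara ∩ Quinn: 14:15-14:45, 15:00-15:45.
Tara ∩ Quinn ∩ Zane: ∅.
Tara ∩ Quinn ∩ Zane ∩ Dmitri: ∅.
Tara ∩ Quinn ∩ Zane ∩ Dmitri ∩ Viktor: ∅.
There is no time when everyone is free.
No common window is at least 45 minutes long.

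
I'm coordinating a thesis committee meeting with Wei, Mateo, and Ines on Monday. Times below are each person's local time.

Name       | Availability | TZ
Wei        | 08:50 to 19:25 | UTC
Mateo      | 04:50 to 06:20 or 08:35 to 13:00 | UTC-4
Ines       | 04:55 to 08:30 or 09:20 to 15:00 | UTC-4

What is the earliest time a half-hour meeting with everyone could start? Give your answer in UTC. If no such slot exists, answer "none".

08:55

Wei in UTC: 08:50-19:25.
Mateo in UTC: 08:50-10:20, 12:35-17:00 (add 4h to convert from UTC-4).
Ines in UTC: 08:55-12:30, 13:20-19:00 (add 4h to convert from UTC-4).
Wei ∩ Mateo: 08:50-10:20, 12:35-17:00.
Wei ∩ Mateo ∩ Ines: 08:55-10:20, 13:20-17:00.
The first common window of at least 30 minutes is 08:55-10:20, so the earliest start is 08:55.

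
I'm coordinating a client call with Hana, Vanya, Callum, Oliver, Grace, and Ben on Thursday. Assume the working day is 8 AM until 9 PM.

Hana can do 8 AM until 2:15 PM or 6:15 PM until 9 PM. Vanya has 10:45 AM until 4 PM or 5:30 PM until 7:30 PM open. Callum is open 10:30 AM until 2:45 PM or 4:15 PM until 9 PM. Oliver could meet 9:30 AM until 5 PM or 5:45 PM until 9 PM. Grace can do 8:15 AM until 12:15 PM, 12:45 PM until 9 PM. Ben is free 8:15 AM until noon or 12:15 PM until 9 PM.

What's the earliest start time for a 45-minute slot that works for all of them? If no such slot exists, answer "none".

10:45

Hana ∩ Vanya: 10:45-14:15, 18:15-19:30.
Hana ∩ Vanya ∩ Callum: 10:45-14:15, 18:15-19:30.
Hana ∩ Vanya ∩ Callum ∩ Oliver: 10:45-14:15, 18:15-19:30.
Hana ∩ Vanya ∩ Callum ∩ Oliver ∩ Grace: 10:45-12:15, 12:45-14:15, 18:15-19:30.
Hana ∩ Vanya ∩ Callum ∩ Oliver ∩ Grace ∩ Ben: 10:45-12:00, 12:45-14:15, 18:15-19:30.
The first common window of at least 45 minutes is 10:45-12:00, so the earliest start is 10:45.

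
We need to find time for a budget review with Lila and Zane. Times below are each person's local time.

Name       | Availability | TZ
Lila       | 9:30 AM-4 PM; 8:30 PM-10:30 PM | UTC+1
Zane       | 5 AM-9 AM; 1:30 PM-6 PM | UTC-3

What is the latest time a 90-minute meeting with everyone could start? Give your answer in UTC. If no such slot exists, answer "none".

19:30

Lila in UTC: 08:30-15:00, 19:30-21:30 (subtract 1h to convert from UTC+1).
Zane in UTC: 08:00-12:00, 16:30-21:00 (add 3h to convert from UTC-3).
Lila ∩ Zane: 08:30-12:00, 19:30-21:00.
The last common window of at least 90 minutes is 19:30-21:00; a 90-minute meeting can start as late as 19:30 and still end by 21:00.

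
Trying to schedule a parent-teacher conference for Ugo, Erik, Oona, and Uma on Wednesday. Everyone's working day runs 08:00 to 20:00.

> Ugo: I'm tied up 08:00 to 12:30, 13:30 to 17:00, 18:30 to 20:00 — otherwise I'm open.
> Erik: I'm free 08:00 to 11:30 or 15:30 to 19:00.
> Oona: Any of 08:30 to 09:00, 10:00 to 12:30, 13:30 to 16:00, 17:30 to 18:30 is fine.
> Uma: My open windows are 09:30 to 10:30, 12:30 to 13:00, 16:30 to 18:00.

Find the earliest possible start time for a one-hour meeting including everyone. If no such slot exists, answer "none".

none

Ugo free: 12:30-13:30, 17:00-18:30 (invert busy blocks within the working day).
Erik free: 08:00-11:30, 15:30-19:00.
Oona free: 08:30-09:00, 10:00-12:30, 13:30-16:00, 17:30-18:30.
Uma free: 09:30-10:30, 12:30-13:00, 16:30-18:00.
Ugo ∩ Erik: 17:00-18:30.
Ugo ∩ Erik ∩ Oona: 17:30-18:30.
Ugo ∩ Erik ∩ Oona ∩ Uma: 17:30-18:00.
No common window is at least 60 minutes long.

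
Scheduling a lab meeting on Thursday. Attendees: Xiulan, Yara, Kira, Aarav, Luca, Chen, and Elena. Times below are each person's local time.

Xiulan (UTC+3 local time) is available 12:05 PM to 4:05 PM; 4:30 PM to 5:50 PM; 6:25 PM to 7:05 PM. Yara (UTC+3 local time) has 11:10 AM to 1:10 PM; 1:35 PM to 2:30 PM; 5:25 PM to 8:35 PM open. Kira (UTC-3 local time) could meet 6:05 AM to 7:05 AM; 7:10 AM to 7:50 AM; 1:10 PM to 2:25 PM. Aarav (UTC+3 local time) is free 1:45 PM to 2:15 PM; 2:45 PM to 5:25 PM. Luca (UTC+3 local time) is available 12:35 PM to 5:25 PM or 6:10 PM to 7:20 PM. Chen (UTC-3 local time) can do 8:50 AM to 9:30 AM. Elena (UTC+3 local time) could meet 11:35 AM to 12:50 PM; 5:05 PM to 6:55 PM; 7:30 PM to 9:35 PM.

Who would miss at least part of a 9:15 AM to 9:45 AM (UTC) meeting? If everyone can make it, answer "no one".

Xiulan in UTC: 09:05-13:05, 13:30-14:50, 15:25-16:05 (subtract 3h to convert from UTC+3).
Yara in UTC: 08:10-10:10, 10:35-11:30, 14:25-17:35 (subtract 3h to convert from UTC+3).
Kira in UTC: 09:05-10:05, 10:10-10:50, 16:10-17:25 (add 3h to convert from UTC-3).
Aarav in UTC: 10:45-11:15, 11:45-14:25 (subtract 3h to convert from UTC+3).
Luca in UTC: 09:35-14:25, 15:10-16:20 (subtract 3h to convert from UTC+3).
Chen in UTC: 11:50-12:30 (add 3h to convert from UTC-3).
Elena in UTC: 08:35-09:50, 14:05-15:55, 16:30-18:35 (subtract 3h to convert from UTC+3).
Xiulan: free for 09:15-09:45. Yara: free for 09:15-09:45. Kira: free for 09:15-09:45. Aarav: not fully free for 09:15-09:45. Luca: not fully free for 09:15-09:45. Chen: not fully free for 09:15-09:45. Elena: free for 09:15-09:45.

Aarav, Chen, Luca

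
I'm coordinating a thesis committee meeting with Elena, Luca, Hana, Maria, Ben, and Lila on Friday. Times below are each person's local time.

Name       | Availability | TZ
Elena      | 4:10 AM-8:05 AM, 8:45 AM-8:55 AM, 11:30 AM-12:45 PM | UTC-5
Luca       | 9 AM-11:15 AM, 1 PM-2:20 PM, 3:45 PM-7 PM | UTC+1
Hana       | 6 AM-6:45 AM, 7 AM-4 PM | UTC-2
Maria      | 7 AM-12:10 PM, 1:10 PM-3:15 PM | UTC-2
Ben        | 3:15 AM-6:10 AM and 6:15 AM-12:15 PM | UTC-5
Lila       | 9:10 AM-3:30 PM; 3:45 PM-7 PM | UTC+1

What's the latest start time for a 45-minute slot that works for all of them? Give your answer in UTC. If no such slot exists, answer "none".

Elena in UTC: 09:10-13:05, 13:45-13:55, 16:30-17:45 (add 5h to convert from UTC-5).
Luca in UTC: 08:00-10:15, 12:00-13:20, 14:45-18:00 (subtract 1h to convert from UTC+1).
Hana in UTC: 08:00-08:45, 09:00-18:00 (add 2h to convert from UTC-2).
Maria in UTC: 09:00-14:10, 15:10-17:15 (add 2h to convert from UTC-2).
Ben in UTC: 08:15-11:10, 11:15-17:15 (add 5h to convert from UTC-5).
Lila in UTC: 08:10-14:30, 14:45-18:00 (subtract 1h to convert from UTC+1).
Elena ∩ Luca: 09:10-10:15, 12:00-13:05, 16:30-17:45.
Elena ∩ Luca ∩ Hana: 09:10-10:15, 12:00-13:05, 16:30-17:45.
Elena ∩ Luca ∩ Hana ∩ Maria: 09:10-10:15, 12:00-13:05, 16:30-17:15.
Elena ∩ Luca ∩ Hana ∩ Maria ∩ Ben: 09:10-10:15, 12:00-13:05, 16:30-17:15.
Elena ∩ Luca ∩ Hana ∩ Maria ∩ Ben ∩ Lila: 09:10-10:15, 12:00-13:05, 16:30-17:15.
The last common window of at least 45 minutes is 16:30-17:15; a 45-minute meeting can start as late as 16:30 and still end by 17:15.

16:30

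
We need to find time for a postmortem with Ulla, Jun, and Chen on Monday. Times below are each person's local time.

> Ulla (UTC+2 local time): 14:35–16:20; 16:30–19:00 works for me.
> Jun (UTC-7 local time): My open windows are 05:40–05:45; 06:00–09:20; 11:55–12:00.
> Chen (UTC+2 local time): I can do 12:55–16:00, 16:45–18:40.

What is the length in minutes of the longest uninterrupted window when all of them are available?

95

Ulla in UTC: 12:35-14:20, 14:30-17:00 (subtract 2h to convert from UTC+2).
Jun in UTC: 12:40-12:45, 13:00-16:20, 18:55-19:00 (add 7h to convert from UTC-7).
Chen in UTC: 10:55-14:00, 14:45-16:40 (subtract 2h to convert from UTC+2).
Ulla ∩ Jun: 12:40-12:45, 13:00-14:20, 14:30-16:20.
Ulla ∩ Jun ∩ Chen: 12:40-12:45, 13:00-14:00, 14:45-16:20.
So the common availability across everyone is 12:40-12:45, 13:00-14:00, 14:45-16:20.
The longest is 14:45-16:20 at 95 minutes.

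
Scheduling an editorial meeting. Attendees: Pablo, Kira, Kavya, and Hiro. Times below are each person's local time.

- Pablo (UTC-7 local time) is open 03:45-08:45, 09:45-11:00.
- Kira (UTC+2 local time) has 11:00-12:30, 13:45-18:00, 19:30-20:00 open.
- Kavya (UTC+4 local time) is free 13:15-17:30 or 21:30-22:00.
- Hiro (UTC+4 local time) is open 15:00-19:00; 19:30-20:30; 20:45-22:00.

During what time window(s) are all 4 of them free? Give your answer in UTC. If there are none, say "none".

Pablo in UTC: 10:45-15:45, 16:45-18:00 (add 7h to convert from UTC-7).
Kira in UTC: 09:00-10:30, 11:45-16:00, 17:30-18:00 (subtract 2h to convert from UTC+2).
Kavya in UTC: 09:15-13:30, 17:30-18:00 (subtract 4h to convert from UTC+4).
Hiro in UTC: 11:00-15:00, 15:30-16:30, 16:45-18:00 (subtract 4h to convert from UTC+4).
Pablo ∩ Kira: 11:45-15:45, 17:30-18:00.
Pablo ∩ Kira ∩ Kavya: 11:45-13:30, 17:30-18:00.
Pablo ∩ Kira ∩ Kavya ∩ Hiro: 11:45-13:30, 17:30-18:00.

11:45-13:30, 17:30-18:00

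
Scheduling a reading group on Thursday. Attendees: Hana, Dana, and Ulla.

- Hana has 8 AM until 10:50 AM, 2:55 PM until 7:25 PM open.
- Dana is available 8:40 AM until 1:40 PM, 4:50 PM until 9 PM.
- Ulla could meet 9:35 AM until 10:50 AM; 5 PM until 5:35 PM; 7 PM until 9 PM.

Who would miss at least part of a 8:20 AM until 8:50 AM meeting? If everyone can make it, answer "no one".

Dana, Ulla

Hana: free for 08:20-08:50. Dana: not fully free for 08:20-08:50. Ulla: not fully free for 08:20-08:50.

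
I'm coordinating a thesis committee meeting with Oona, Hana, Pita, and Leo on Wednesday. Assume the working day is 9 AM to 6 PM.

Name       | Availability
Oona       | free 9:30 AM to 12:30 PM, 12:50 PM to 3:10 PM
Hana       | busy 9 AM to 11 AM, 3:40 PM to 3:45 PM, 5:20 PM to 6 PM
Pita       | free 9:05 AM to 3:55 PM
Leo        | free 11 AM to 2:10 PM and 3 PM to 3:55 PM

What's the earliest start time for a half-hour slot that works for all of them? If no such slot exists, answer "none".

11:00

Oona free: 09:30-12:30, 12:50-15:10.
Hana free: 11:00-15:40, 15:45-17:20 (invert busy blocks within the working day).
Pita free: 09:05-15:55.
Leo free: 11:00-14:10, 15:00-15:55.
Oona ∩ Hana: 11:00-12:30, 12:50-15:10.
Oona ∩ Hana ∩ Pita: 11:00-12:30, 12:50-15:10.
Oona ∩ Hana ∩ Pita ∩ Leo: 11:00-12:30, 12:50-14:10, 15:00-15:10.
So the common availability across everyone is 11:00-12:30, 12:50-14:10, 15:00-15:10.
The first common window of at least 30 minutes is 11:00-12:30, so the earliest start is 11:00.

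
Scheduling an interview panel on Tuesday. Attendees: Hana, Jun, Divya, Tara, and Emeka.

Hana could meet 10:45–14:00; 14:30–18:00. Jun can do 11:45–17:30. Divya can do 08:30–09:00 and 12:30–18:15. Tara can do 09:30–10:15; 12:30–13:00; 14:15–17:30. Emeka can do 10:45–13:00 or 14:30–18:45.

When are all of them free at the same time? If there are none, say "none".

12:30-13:00, 14:30-17:30

Hana ∩ Jun: 11:45-14:00, 14:30-17:30.
Hana ∩ Jun ∩ Divya: 12:30-14:00, 14:30-17:30.
Hana ∩ Jun ∩ Divya ∩ Tara: 12:30-13:00, 14:30-17:30.
Hana ∩ Jun ∩ Divya ∩ Tara ∩ Emeka: 12:30-13:00, 14:30-17:30.
So the common availability across everyone is 12:30-13:00, 14:30-17:30.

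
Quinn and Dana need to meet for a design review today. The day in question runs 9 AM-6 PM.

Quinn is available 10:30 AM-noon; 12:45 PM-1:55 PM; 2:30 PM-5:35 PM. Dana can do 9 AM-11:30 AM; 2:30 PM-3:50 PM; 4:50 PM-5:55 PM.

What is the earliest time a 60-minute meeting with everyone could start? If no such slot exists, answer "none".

Quinn ∩ Dana: 10:30-11:30, 14:30-15:50, 16:50-17:35.
The first common window of at least 60 minutes is 10:30-11:30, so the earliest start is 10:30.

10:30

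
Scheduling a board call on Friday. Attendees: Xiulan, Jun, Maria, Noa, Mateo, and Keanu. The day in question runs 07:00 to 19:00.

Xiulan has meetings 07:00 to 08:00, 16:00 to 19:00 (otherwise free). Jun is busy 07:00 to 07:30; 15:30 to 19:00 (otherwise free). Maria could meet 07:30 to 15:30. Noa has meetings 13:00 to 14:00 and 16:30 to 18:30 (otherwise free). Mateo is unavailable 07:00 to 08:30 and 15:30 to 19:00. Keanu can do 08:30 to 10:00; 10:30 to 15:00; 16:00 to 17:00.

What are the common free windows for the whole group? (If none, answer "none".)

Xiulan free: 08:00-16:00 (invert busy blocks within the working day).
Jun free: 07:30-15:30 (invert busy blocks within the working day).
Maria free: 07:30-15:30.
Noa free: 07:00-13:00, 14:00-16:30, 18:30-19:00 (invert busy blocks within the working day).
Mateo free: 08:30-15:30 (invert busy blocks within the working day).
Keanu free: 08:30-10:00, 10:30-15:00, 16:00-17:00.
Xiulan ∩ Jun: 08:00-15:30.
Xiulan ∩ Jun ∩ Maria: 08:00-15:30.
Xiulan ∩ Jun ∩ Maria ∩ Noa: 08:00-13:00, 14:00-15:30.
Xiulan ∩ Jun ∩ Maria ∩ Noa ∩ Mateo: 08:30-13:00, 14:00-15:30.
Xiulan ∩ Jun ∩ Maria ∩ Noa ∩ Mateo ∩ Keanu: 08:30-10:00, 10:30-13:00, 14:00-15:00.

08:30-10:00, 10:30-13:00, 14:00-15:00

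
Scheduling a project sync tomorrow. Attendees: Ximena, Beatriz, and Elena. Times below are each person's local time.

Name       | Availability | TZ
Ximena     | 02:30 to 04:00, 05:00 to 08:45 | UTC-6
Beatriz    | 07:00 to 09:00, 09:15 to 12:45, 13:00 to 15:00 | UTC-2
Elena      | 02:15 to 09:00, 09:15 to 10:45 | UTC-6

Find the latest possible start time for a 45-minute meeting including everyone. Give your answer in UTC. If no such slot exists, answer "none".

Ximena in UTC: 08:30-10:00, 11:00-14:45 (add 6h to convert from UTC-6).
Beatriz in UTC: 09:00-11:00, 11:15-14:45, 15:00-17:00 (add 2h to convert from UTC-2).
Elena in UTC: 08:15-15:00, 15:15-16:45 (add 6h to convert from UTC-6).
Ximena ∩ Beatriz: 09:00-10:00, 11:15-14:45.
Ximena ∩ Beatriz ∩ Elena: 09:00-10:00, 11:15-14:45.
The last common window of at least 45 minutes is 11:15-14:45; a 45-minute meeting can start as late as 14:00 and still end by 14:45.

14:00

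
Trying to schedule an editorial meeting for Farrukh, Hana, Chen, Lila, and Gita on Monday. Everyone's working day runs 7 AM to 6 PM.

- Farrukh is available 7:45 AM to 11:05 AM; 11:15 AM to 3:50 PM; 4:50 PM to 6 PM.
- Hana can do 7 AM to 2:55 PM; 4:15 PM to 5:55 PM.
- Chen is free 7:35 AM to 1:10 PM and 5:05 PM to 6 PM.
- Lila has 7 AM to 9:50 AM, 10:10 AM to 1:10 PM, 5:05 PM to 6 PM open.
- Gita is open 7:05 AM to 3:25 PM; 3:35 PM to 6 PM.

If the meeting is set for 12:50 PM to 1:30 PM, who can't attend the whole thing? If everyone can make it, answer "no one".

Chen, Lila

Farrukh: free for 12:50-13:30. Hana: free for 12:50-13:30. Chen: not fully free for 12:50-13:30. Lila: not fully free for 12:50-13:30. Gita: free for 12:50-13:30.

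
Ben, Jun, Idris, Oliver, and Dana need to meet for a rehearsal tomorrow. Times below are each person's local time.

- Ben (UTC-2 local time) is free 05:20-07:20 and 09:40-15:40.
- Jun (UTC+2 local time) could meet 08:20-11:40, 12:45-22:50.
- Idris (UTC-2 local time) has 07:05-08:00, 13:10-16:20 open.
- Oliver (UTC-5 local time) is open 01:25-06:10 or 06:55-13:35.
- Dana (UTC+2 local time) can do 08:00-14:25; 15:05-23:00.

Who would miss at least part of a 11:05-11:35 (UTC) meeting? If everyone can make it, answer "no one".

Ben in UTC: 07:20-09:20, 11:40-17:40 (add 2h to convert from UTC-2).
Jun in UTC: 06:20-09:40, 10:45-20:50 (subtract 2h to convert from UTC+2).
Idris in UTC: 09:05-10:00, 15:10-18:20 (add 2h to convert from UTC-2).
Oliver in UTC: 06:25-11:10, 11:55-18:35 (add 5h to convert from UTC-5).
Dana in UTC: 06:00-12:25, 13:05-21:00 (subtract 2h to convert from UTC+2).
Ben: not fully free for 11:05-11:35. Jun: free for 11:05-11:35. Idris: not fully free for 11:05-11:35. Oliver: not fully free for 11:05-11:35. Dana: free for 11:05-11:35.

Ben, Idris, Oliver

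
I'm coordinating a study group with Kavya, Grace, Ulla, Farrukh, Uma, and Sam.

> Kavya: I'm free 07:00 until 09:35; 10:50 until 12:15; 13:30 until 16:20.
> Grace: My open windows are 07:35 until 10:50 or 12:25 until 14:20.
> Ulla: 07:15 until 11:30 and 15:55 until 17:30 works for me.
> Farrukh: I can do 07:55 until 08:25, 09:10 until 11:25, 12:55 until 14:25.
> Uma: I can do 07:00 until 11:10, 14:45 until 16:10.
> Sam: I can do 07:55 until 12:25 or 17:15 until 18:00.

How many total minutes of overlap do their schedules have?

55

Kavya ∩ Grace: 07:35-09:35, 13:30-14:20.
Kavya ∩ Grace ∩ Ulla: 07:35-09:35.
Kavya ∩ Grace ∩ Ulla ∩ Farrukh: 07:55-08:25, 09:10-09:35.
Kavya ∩ Grace ∩ Ulla ∩ Farrukh ∩ Uma: 07:55-08:25, 09:10-09:35.
Kavya ∩ Grace ∩ Ulla ∩ Farrukh ∩ Uma ∩ Sam: 07:55-08:25, 09:10-09:35.
So the common availability across everyone is 07:55-08:25, 09:10-09:35.
Summing the common windows: 30 + 25 = 55 minutes.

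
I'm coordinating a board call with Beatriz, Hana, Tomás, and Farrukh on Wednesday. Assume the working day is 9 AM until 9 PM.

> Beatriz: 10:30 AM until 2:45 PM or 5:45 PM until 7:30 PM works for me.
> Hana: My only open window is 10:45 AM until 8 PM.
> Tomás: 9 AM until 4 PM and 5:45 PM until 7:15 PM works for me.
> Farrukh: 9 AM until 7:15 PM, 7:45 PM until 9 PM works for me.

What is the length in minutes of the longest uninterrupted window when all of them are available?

240

Beatriz ∩ Hana: 10:45-14:45, 17:45-19:30.
Beatriz ∩ Hana ∩ Tomás: 10:45-14:45, 17:45-19:15.
Beatriz ∩ Hana ∩ Tomás ∩ Farrukh: 10:45-14:45, 17:45-19:15.
Those are the intersection windows.
The longest is 10:45-14:45 at 240 minutes.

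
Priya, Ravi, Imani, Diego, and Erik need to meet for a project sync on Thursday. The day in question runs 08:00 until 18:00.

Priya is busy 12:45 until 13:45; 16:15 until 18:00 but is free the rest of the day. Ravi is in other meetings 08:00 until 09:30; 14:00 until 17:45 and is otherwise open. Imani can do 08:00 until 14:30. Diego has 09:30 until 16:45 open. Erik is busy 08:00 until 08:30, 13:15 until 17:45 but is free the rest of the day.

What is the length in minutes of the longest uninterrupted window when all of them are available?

195

Priya free: 08:00-12:45, 13:45-16:15 (invert busy blocks within the working day).
Ravi free: 09:30-14:00, 17:45-18:00 (invert busy blocks within the working day).
Imani free: 08:00-14:30.
Diego free: 09:30-16:45.
Erik free: 08:30-13:15, 17:45-18:00 (invert busy blocks within the working day).
Priya ∩ Ravi: 09:30-12:45, 13:45-14:00.
Priya ∩ Ravi ∩ Imani: 09:30-12:45, 13:45-14:00.
Priya ∩ Ravi ∩ Imani ∩ Diego: 09:30-12:45, 13:45-14:00.
Priya ∩ Ravi ∩ Imani ∩ Diego ∩ Erik: 09:30-12:45.
The longest is 09:30-12:45 at 195 minutes.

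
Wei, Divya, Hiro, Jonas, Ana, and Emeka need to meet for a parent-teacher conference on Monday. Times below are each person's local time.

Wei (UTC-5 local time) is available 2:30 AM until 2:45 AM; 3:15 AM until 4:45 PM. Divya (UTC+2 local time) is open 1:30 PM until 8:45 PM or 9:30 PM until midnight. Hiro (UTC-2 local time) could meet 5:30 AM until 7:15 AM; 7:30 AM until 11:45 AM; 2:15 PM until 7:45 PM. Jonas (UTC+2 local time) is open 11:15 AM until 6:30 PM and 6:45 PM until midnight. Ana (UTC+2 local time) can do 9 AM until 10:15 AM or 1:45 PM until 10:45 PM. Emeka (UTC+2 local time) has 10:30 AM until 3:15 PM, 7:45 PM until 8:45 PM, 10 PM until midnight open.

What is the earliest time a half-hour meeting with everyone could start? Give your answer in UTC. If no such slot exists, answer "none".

Wei in UTC: 07:30-07:45, 08:15-21:45 (add 5h to convert from UTC-5).
Divya in UTC: 11:30-18:45, 19:30-22:00 (subtract 2h to convert from UTC+2).
Hiro in UTC: 07:30-09:15, 09:30-13:45, 16:15-21:45 (add 2h to convert from UTC-2).
Jonas in UTC: 09:15-16:30, 16:45-22:00 (subtract 2h to convert from UTC+2).
Ana in UTC: 07:00-08:15, 11:45-20:45 (subtract 2h to convert from UTC+2).
Emeka in UTC: 08:30-13:15, 17:45-18:45, 20:00-22:00 (subtract 2h to convert from UTC+2).
Wei ∩ Divya: 11:30-18:45, 19:30-21:45.
Wei ∩ Divya ∩ Hiro: 11:30-13:45, 16:15-18:45, 19:30-21:45.
Wei ∩ Divya ∩ Hiro ∩ Jonas: 11:30-13:45, 16:15-16:30, 16:45-18:45, 19:30-21:45.
Wei ∩ Divya ∩ Hiro ∩ Jonas ∩ Ana: 11:45-13:45, 16:15-16:30, 16:45-18:45, 19:30-20:45.
Wei ∩ Divya ∩ Hiro ∩ Jonas ∩ Ana ∩ Emeka: 11:45-13:15, 17:45-18:45, 20:00-20:45.
The first common window of at least 30 minutes is 11:45-13:15, so the earliest start is 11:45.

11:45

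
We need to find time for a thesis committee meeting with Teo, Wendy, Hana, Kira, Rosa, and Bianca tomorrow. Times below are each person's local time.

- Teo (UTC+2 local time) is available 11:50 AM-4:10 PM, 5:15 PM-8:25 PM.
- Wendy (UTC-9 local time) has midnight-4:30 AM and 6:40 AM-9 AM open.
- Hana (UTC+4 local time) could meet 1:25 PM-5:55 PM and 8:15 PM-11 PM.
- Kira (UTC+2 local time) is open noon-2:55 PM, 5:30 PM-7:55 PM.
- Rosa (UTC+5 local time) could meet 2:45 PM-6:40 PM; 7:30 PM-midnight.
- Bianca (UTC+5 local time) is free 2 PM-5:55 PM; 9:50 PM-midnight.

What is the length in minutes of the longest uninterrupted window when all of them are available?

175

Teo in UTC: 09:50-14:10, 15:15-18:25 (subtract 2h to convert from UTC+2).
Wendy in UTC: 09:00-13:30, 15:40-18:00 (add 9h to convert from UTC-9).
Hana in UTC: 09:25-13:55, 16:15-19:00 (subtract 4h to convert from UTC+4).
Kira in UTC: 10:00-12:55, 15:30-17:55 (subtract 2h to convert from UTC+2).
Rosa in UTC: 09:45-13:40, 14:30-19:00 (subtract 5h to convert from UTC+5).
Bianca in UTC: 09:00-12:55, 16:50-19:00 (subtract 5h to convert from UTC+5).
Teo ∩ Wendy: 09:50-13:30, 15:40-18:00.
Teo ∩ Wendy ∩ Hana: 09:50-13:30, 16:15-18:00.
Teo ∩ Wendy ∩ Hana ∩ Kira: 10:00-12:55, 16:15-17:55.
Teo ∩ Wendy ∩ Hana ∩ Kira ∩ Rosa: 10:00-12:55, 16:15-17:55.
Teo ∩ Wendy ∩ Hana ∩ Kira ∩ Rosa ∩ Bianca: 10:00-12:55, 16:50-17:55.
The longest is 10:00-12:55 at 175 minutes.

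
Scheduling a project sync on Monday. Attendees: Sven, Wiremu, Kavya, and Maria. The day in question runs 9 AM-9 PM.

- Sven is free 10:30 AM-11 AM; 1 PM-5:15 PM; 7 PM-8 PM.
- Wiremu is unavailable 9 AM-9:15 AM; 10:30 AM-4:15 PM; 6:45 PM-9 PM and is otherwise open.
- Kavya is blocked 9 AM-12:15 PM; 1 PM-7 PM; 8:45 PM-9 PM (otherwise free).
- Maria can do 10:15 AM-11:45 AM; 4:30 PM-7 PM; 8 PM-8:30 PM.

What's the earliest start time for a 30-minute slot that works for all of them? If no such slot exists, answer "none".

none

Sven free: 10:30-11:00, 13:00-17:15, 19:00-20:00.
Wiremu free: 09:15-10:30, 16:15-18:45 (invert busy blocks within the working day).
Kavya free: 12:15-13:00, 19:00-20:45 (invert busy blocks within the working day).
Maria free: 10:15-11:45, 16:30-19:00, 20:00-20:30.
Sven ∩ Wiremu: 16:15-17:15.
Sven ∩ Wiremu ∩ Kavya: ∅.
Sven ∩ Wiremu ∩ Kavya ∩ Maria: ∅.
There is no time when everyone is free.
No common window is at least 30 minutes long.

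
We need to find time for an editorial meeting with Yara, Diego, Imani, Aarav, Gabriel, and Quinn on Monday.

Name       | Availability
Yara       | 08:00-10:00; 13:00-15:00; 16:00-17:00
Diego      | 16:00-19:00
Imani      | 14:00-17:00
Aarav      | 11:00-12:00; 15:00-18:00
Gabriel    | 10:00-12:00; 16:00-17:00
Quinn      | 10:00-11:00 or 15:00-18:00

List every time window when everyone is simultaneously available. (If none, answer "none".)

Yara ∩ Diego: 16:00-17:00.
Yara ∩ Diego ∩ Imani: 16:00-17:00.
Yara ∩ Diego ∩ Imani ∩ Aarav: 16:00-17:00.
Yara ∩ Diego ∩ Imani ∩ Aarav ∩ Gabriel: 16:00-17:00.
Yara ∩ Diego ∩ Imani ∩ Aarav ∩ Gabriel ∩ Quinn: 16:00-17:00.

16:00-17:00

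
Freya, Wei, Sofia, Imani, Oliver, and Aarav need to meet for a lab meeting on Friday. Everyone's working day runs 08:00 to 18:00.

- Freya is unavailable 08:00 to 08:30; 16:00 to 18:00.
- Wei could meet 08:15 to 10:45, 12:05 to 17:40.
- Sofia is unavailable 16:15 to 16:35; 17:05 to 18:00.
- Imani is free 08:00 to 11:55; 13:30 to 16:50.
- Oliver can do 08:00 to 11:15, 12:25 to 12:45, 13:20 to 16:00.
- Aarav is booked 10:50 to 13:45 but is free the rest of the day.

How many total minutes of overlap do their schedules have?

Freya free: 08:30-16:00 (invert busy blocks within the working day).
Wei free: 08:15-10:45, 12:05-17:40.
Sofia free: 08:00-16:15, 16:35-17:05 (invert busy blocks within the working day).
Imani free: 08:00-11:55, 13:30-16:50.
Oliver free: 08:00-11:15, 12:25-12:45, 13:20-16:00.
Aarav free: 08:00-10:50, 13:45-18:00 (invert busy blocks within the working day).
Freya ∩ Wei: 08:30-10:45, 12:05-16:00.
Freya ∩ Wei ∩ Sofia: 08:30-10:45, 12:05-16:00.
Freya ∩ Wei ∩ Sofia ∩ Imani: 08:30-10:45, 13:30-16:00.
Freya ∩ Wei ∩ Sofia ∩ Imani ∩ Oliver: 08:30-10:45, 13:30-16:00.
Freya ∩ Wei ∩ Sofia ∩ Imani ∩ Oliver ∩ Aarav: 08:30-10:45, 13:45-16:00.
Those are the intersection windows.
Summing the common windows: 135 + 135 = 270 minutes.

270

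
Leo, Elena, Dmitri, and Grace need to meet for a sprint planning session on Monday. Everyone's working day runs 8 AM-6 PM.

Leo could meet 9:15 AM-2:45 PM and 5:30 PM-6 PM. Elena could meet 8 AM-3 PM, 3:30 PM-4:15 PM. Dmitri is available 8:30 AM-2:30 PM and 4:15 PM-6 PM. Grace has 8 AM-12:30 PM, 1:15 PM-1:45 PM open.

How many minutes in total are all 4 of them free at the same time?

Leo ∩ Elena: 09:15-14:45.
Leo ∩ Elena ∩ Dmitri: 09:15-14:30.
Leo ∩ Elena ∩ Dmitri ∩ Grace: 09:15-12:30, 13:15-13:45.
Summing the common windows: 195 + 30 = 225 minutes.

225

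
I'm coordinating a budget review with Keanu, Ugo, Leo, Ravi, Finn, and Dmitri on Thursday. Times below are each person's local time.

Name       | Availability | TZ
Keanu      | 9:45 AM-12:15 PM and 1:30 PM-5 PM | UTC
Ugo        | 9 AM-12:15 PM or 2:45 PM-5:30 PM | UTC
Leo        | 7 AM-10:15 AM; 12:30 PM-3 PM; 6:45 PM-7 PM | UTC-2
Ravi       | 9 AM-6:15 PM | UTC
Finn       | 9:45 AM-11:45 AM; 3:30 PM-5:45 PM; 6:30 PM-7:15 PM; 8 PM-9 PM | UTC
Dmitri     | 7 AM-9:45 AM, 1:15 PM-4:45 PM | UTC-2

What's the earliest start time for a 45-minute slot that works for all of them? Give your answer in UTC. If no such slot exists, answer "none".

09:45

Keanu in UTC: 09:45-12:15, 13:30-17:00.
Ugo in UTC: 09:00-12:15, 14:45-17:30.
Leo in UTC: 09:00-12:15, 14:30-17:00, 20:45-21:00 (add 2h to convert from UTC-2).
Ravi in UTC: 09:00-18:15.
Finn in UTC: 09:45-11:45, 15:30-17:45, 18:30-19:15, 20:00-21:00.
Dmitri in UTC: 09:00-11:45, 15:15-18:45 (add 2h to convert from UTC-2).
Keanu ∩ Ugo: 09:45-12:15, 14:45-17:00.
Keanu ∩ Ugo ∩ Leo: 09:45-12:15, 14:45-17:00.
Keanu ∩ Ugo ∩ Leo ∩ Ravi: 09:45-12:15, 14:45-17:00.
Keanu ∩ Ugo ∩ Leo ∩ Ravi ∩ Finn: 09:45-11:45, 15:30-17:00.
Keanu ∩ Ugo ∩ Leo ∩ Ravi ∩ Finn ∩ Dmitri: 09:45-11:45, 15:30-17:00.
So the common availability across everyone is 09:45-11:45, 15:30-17:00.
The first common window of at least 45 minutes is 09:45-11:45, so the earliest start is 09:45.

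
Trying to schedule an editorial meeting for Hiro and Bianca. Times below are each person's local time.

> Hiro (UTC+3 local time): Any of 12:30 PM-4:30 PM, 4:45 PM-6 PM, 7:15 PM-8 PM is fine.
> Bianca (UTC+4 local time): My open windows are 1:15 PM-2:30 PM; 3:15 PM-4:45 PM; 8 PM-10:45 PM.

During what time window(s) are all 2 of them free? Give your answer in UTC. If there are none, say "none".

09:30-10:30, 11:15-12:45, 16:15-17:00

Hiro in UTC: 09:30-13:30, 13:45-15:00, 16:15-17:00 (subtract 3h to convert from UTC+3).
Bianca in UTC: 09:15-10:30, 11:15-12:45, 16:00-18:45 (subtract 4h to convert from UTC+4).
Hiro ∩ Bianca: 09:30-10:30, 11:15-12:45, 16:15-17:00.
Those are the intersection windows.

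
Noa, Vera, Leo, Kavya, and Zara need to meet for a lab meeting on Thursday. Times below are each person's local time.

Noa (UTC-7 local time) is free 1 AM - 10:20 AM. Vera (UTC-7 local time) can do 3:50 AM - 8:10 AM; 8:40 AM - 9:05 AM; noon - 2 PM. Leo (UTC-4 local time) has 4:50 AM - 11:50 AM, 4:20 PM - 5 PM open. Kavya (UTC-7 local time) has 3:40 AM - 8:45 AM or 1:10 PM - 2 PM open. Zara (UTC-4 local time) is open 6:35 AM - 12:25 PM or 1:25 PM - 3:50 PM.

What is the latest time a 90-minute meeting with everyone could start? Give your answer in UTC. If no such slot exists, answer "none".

Noa in UTC: 08:00-17:20 (add 7h to convert from UTC-7).
Vera in UTC: 10:50-15:10, 15:40-16:05, 19:00-21:00 (add 7h to convert from UTC-7).
Leo in UTC: 08:50-15:50, 20:20-21:00 (add 4h to convert from UTC-4).
Kavya in UTC: 10:40-15:45, 20:10-21:00 (add 7h to convert from UTC-7).
Zara in UTC: 10:35-16:25, 17:25-19:50 (add 4h to convert from UTC-4).
Noa ∩ Vera: 10:50-15:10, 15:40-16:05.
Noa ∩ Vera ∩ Leo: 10:50-15:10, 15:40-15:50.
Noa ∩ Vera ∩ Leo ∩ Kavya: 10:50-15:10, 15:40-15:45.
Noa ∩ Vera ∩ Leo ∩ Kavya ∩ Zara: 10:50-15:10, 15:40-15:45.
The last common window of at least 90 minutes is 10:50-15:10; a 90-minute meeting can start as late as 13:40 and still end by 15:10.

13:40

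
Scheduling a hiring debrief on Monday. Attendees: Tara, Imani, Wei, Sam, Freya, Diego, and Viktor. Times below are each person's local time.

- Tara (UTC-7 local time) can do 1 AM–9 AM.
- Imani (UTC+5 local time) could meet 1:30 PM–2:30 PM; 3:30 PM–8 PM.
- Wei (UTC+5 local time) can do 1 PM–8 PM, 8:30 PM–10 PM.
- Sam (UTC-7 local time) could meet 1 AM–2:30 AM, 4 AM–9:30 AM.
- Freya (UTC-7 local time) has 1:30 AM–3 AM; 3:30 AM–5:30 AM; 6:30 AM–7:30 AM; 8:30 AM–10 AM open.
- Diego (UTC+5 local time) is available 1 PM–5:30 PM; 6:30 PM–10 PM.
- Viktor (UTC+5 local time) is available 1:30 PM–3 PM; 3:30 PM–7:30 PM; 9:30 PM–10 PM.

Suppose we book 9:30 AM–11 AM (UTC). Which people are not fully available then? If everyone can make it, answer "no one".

Freya, Imani, Sam, Viktor

Tara in UTC: 08:00-16:00 (add 7h to convert from UTC-7).
Imani in UTC: 08:30-09:30, 10:30-15:00 (subtract 5h to convert from UTC+5).
Wei in UTC: 08:00-15:00, 15:30-17:00 (subtract 5h to convert from UTC+5).
Sam in UTC: 08:00-09:30, 11:00-16:30 (add 7h to convert from UTC-7).
Freya in UTC: 08:30-10:00, 10:30-12:30, 13:30-14:30, 15:30-17:00 (add 7h to convert from UTC-7).
Diego in UTC: 08:00-12:30, 13:30-17:00 (subtract 5h to convert from UTC+5).
Viktor in UTC: 08:30-10:00, 10:30-14:30, 16:30-17:00 (subtract 5h to convert from UTC+5).
Tara: free for 09:30-11:00. Imani: not fully free for 09:30-11:00. Wei: free for 09:30-11:00. Sam: not fully free for 09:30-11:00. Freya: not fully free for 09:30-11:00. Diego: free for 09:30-11:00. Viktor: not fully free for 09:30-11:00.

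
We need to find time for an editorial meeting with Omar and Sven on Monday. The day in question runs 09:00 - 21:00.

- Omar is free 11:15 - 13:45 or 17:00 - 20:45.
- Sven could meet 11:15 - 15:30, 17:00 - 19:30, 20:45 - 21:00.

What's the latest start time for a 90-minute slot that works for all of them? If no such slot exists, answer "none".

Omar ∩ Sven: 11:15-13:45, 17:00-19:30.
So the common availability across everyone is 11:15-13:45, 17:00-19:30.
The last common window of at least 90 minutes is 17:00-19:30; a 90-minute meeting can start as late as 18:00 and still end by 19:30.

18:00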